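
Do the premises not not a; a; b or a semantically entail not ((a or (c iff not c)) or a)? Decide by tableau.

No

Initial set: {not not a; a; (b or a); not not ((a or (c iff not c)) or a)}.
not not a: drop double negation, giving a.
(b or a): β-rule — branch into b  //  a.
  branch 1 (add b):
    not not ((a or (c iff not c)) or a): β-rule — branch into (a or (c iff not c))  //  a.
      branch 1.1 (add (a or (c iff not c))):
        (a or (c iff not c)): β-rule — branch into a  //  (c iff not c).
          branch 1.1.1 (add a):
            ○ open, literals {a=T, b=T}.
          branch 1.1.2 (add (c iff not c)):
            (c iff not c): β-rule — branch into c, not c  //  not c, not not c.
              branch 1.1.2.1 (add c, not c):
                × closes — contains both c and not c.
              branch 1.1.2.2 (add not c, not not c):
                × closes — contains both c and not c.
      branch 1.2 (add a):
        ○ open, literals {a=T, b=T}.
  branch 2 (add a):
    not not ((a or (c iff not c)) or a): β-rule — branch into (a or (c iff not c))  //  a.
      branch 2.1 (add (a or (c iff not c))):
        (a or (c iff not c)): β-rule — branch into a  //  (c iff not c).
          branch 2.1.1 (add a):
            ○ open, literals {a=T}.
          branch 2.1.2 (add (c iff not c)):
            (c iff not c): β-rule — branch into c, not c  //  not c, not not c.
              branch 2.1.2.1 (add c, not c):
                × closes — contains both c and not c.
              branch 2.1.2.2 (add not c, not not c):
                × closes — contains both c and not c.
      branch 2.2 (add a):
        ○ open, literals {a=T}.
4 branches closed, 4 open.
An open branch gives a countermodel: a=T, b=T (unmentioned atoms arbitrary); the premises hold there but the conclusion fails.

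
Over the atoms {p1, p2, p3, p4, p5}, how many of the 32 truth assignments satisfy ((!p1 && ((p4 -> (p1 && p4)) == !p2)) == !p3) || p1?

24

Initial set: {T (((!p1 && ((p4 -> (p1 && p4)) == !p2)) == !p3) || p1)}.
T (((!p1 && ((p4 -> (p1 && p4)) == !p2)) == !p3) || p1): β-rule — branch into T ((!p1 && ((p4 -> (p1 && p4)) == !p2)) == !p3)  //  T p1.
  branch 1 (add T ((!p1 && ((p4 -> (p1 && p4)) == !p2)) == !p3)):
    T ((!p1 && ((p4 -> (p1 && p4)) == !p2)) == !p3): β-rule — branch into T (!p1 && ((p4 -> (p1 && p4)) == !p2)), T !p3  //  F (!p1 && ((p4 -> (p1 && p4)) == !p2)), F !p3.
      branch 1.1 (add T (!p1 && ((p4 -> (p1 && p4)) == !p2)), T !p3):
        T (!p1 && ((p4 -> (p1 && p4)) == !p2)): α-rule — add T !p1, T ((p4 -> (p1 && p4)) == !p2).
        T ((p4 -> (p1 && p4)) == !p2): β-rule — branch into T (p4 -> (p1 && p4)), T !p2  //  F (p4 -> (p1 && p4)), F !p2.
          branch 1.1.1 (add T (p4 -> (p1 && p4)), T !p2):
            T (p4 -> (p1 && p4)): β-rule — branch into F p4  //  T (p1 && p4).
              branch 1.1.1.1 (add F p4):
                ○ open, literals {p1=F, p2=F, p3=F, p4=F}.
              branch 1.1.1.2 (add T (p1 && p4)):
                T (p1 && p4): α-rule — add T p1, T p4.
                × closes — contains both p1 and !p1.
          branch 1.1.2 (add F (p4 -> (p1 && p4)), F !p2):
            F (p4 -> (p1 && p4)): α-rule — add T p4, F (p1 && p4).
            F (p1 && p4): β-rule — branch into F p1  //  F p4.
              branch 1.1.2.1 (add F p1):
                ○ open, literals {p1=F, p2=T, p3=F, p4=T}.
              branch 1.1.2.2 (add F p4):
                × closes — contains both p4 and !p4.
      branch 1.2 (add F (!p1 && ((p4 -> (p1 && p4)) == !p2)), F !p3):
        F (!p1 && ((p4 -> (p1 && p4)) == !p2)): β-rule — branch into F !p1  //  F ((p4 -> (p1 && p4)) == !p2).
          branch 1.2.1 (add F !p1):
            ○ open, literals {p1=T, p3=T}.
          branch 1.2.2 (add F ((p4 -> (p1 && p4)) == !p2)):
            F ((p4 -> (p1 && p4)) == !p2): β-rule — branch into T (p4 -> (p1 && p4)), F !p2  //  F (p4 -> (p1 && p4)), T !p2.
              branch 1.2.2.1 (add T (p4 -> (p1 && p4)), F !p2):
                T (p4 -> (p1 && p4)): β-rule — branch into F p4  //  T (p1 && p4).
                  branch 1.2.2.1.1 (add F p4):
                    ○ open, literals {p2=T, p3=T, p4=F}.
                  branch 1.2.2.1.2 (add T (p1 && p4)):
                    T (p1 && p4): α-rule — add T p1, T p4.
                    ○ open, literals {p1=T, p2=T, p3=T, p4=T}.
              branch 1.2.2.2 (add F (p4 -> (p1 && p4)), T !p2):
                F (p4 -> (p1 && p4)): α-rule — add T p4, F (p1 && p4).
                F (p1 && p4): β-rule — branch into F p1  //  F p4.
                  branch 1.2.2.2.1 (add F p1):
                    ○ open, literals {p1=F, p2=F, p3=T, p4=T}.
                  branch 1.2.2.2.2 (add F p4):
                    × closes — contains both p4 and !p4.
  branch 2 (add T p1):
    ○ open, literals {p1=T}.
3 branches closed, 7 open.
Each open branch fixes some atoms; the unmentioned ones are free. Counting distinct full assignments: branch {p1=F, p2=F, p3=F, p4=F} (p5) contributes 2 new; branch {p1=F, p2=T, p3=F, p4=T} (p5) contributes 2 new; branch {p1=T, p3=T} (p2, p4, p5) contributes 8 new; branch {p2=T, p3=T, p4=F} (p1, p5) contributes 2 new; branch {p1=T, p2=T, p3=T, p4=T} (p5) contributes 0 new; branch {p1=F, p2=F, p3=T, p4=T} (p5) contributes 2 new; branch {p1=T} (p2, p3, p4, p5) contributes 8 new. Total: 24.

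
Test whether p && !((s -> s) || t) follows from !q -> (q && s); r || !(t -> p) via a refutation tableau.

Initial set: {(!q -> (q && s)); (r || !(t -> p)); !(p && !((s -> s) || t))}.
(!q -> (q && s)): β-rule — branch into !!q  //  (q && s).
  branch 1 (add !!q):
    (r || !(t -> p)): β-rule — branch into r  //  !(t -> p).
      branch 1.1 (add r):
        !(p && !((s -> s) || t)): β-rule — branch into !p  //  !!((s -> s) || t).
          branch 1.1.1 (add !p):
            ○ open, literals {p=F, q=T, r=T}.
          branch 1.1.2 (add !!((s -> s) || t)):
            !!((s -> s) || t): β-rule — branch into (s -> s)  //  t.
              branch 1.1.2.1 (add (s -> s)):
                (s -> s): β-rule — branch into !s  //  s.
                  branch 1.1.2.1.1 (add !s):
                    ○ open, literals {q=T, r=T, s=F}.
                  branch 1.1.2.1.2 (add s):
                    ○ open, literals {q=T, r=T, s=T}.
              branch 1.1.2.2 (add t):
                ○ open, literals {q=T, r=T, t=T}.
      branch 1.2 (add !(t -> p)):
        !(t -> p): α-rule — add t, !p.
        !(p && !((s -> s) || t)): β-rule — branch into !p  //  !!((s -> s) || t).
          branch 1.2.1 (add !p):
            ○ open, literals {p=F, q=T, t=T}.
          branch 1.2.2 (add !!((s -> s) || t)):
            !!((s -> s) || t): β-rule — branch into (s -> s)  //  t.
              branch 1.2.2.1 (add (s -> s)):
                (s -> s): β-rule — branch into !s  //  s.
                  branch 1.2.2.1.1 (add !s):
                    ○ open, literals {p=F, q=T, s=F, t=T}.
                  branch 1.2.2.1.2 (add s):
                    ○ open, literals {p=F, q=T, s=T, t=T}.
              branch 1.2.2.2 (add t):
                ○ open, literals {p=F, q=T, t=T}.
  branch 2 (add (q && s)):
    (q && s): α-rule — add q, s.
    (r || !(t -> p)): β-rule — branch into r  //  !(t -> p).
      branch 2.1 (add r):
        !(p && !((s -> s) || t)): β-rule — branch into !p  //  !!((s -> s) || t).
          branch 2.1.1 (add !p):
            ○ open, literals {p=F, q=T, r=T, s=T}.
          branch 2.1.2 (add !!((s -> s) || t)):
            !!((s -> s) || t): β-rule — branch into (s -> s)  //  t.
              branch 2.1.2.1 (add (s -> s)):
                (s -> s): β-rule — branch into !s  //  s.
                  branch 2.1.2.1.1 (add !s):
                    × closes — contains both s and !s.
                  branch 2.1.2.1.2 (add s):
                    ○ open, literals {q=T, r=T, s=T}.
              branch 2.1.2.2 (add t):
                ○ open, literals {q=T, r=T, s=T, t=T}.
      branch 2.2 (add !(t -> p)):
        !(t -> p): α-rule — add t, !p.
        !(p && !((s -> s) || t)): β-rule — branch into !p  //  !!((s -> s) || t).
          branch 2.2.1 (add !p):
            ○ open, literals {p=F, q=T, s=T, t=T}.
          branch 2.2.2 (add !!((s -> s) || t)):
            !!((s -> s) || t): β-rule — branch into (s -> s)  //  t.
              branch 2.2.2.1 (add (s -> s)):
                (s -> s): β-rule — branch into !s  //  s.
                  branch 2.2.2.1.1 (add !s):
                    × closes — contains both s and !s.
                  branch 2.2.2.1.2 (add s):
                    ○ open, literals {p=F, q=T, s=T, t=T}.
              branch 2.2.2.2 (add t):
                ○ open, literals {p=F, q=T, s=T, t=T}.
2 branches closed, 14 open.
An open branch gives a countermodel: p=F, q=T, r=T (unmentioned atoms arbitrary); the premises hold there but the conclusion fails.

No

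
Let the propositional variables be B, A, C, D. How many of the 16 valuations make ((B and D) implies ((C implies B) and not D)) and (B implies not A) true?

Initial set: {(((B and D) implies ((C implies B) and not D)) and (B implies not A))}.
(((B and D) implies ((C implies B) and not D)) and (B implies not A)): α-rule — add ((B and D) implies ((C implies B) and not D)), (B implies not A).
((B and D) implies ((C implies B) and not D)): β-rule — branch into not (B and D)  //  ((C implies B) and not D).
  branch 1 (add not (B and D)):
    (B implies not A): β-rule — branch into not B  //  not A.
      branch 1.1 (add not B):
        not (B and D): β-rule — branch into not B  //  not D.
          branch 1.1.1 (add not B):
            ○ open, literals {B=F}.
          branch 1.1.2 (add not D):
            ○ open, literals {B=F, D=F}.
      branch 1.2 (add not A):
        not (B and D): β-rule — branch into not B  //  not D.
          branch 1.2.1 (add not B):
            ○ open, literals {A=F, B=F}.
          branch 1.2.2 (add not D):
            ○ open, literals {A=F, D=F}.
  branch 2 (add ((C implies B) and not D)):
    ((C implies B) and not D): α-rule — add (C implies B), not D.
    (B implies not A): β-rule — branch into not B  //  not A.
      branch 2.1 (add not B):
        (C implies B): β-rule — branch into not C  //  B.
          branch 2.1.1 (add not C):
            ○ open, literals {B=F, C=F, D=F}.
          branch 2.1.2 (add B):
            × closes — contains both B and not B.
      branch 2.2 (add not A):
        (C implies B): β-rule — branch into not C  //  B.
          branch 2.2.1 (add not C):
            ○ open, literals {A=F, C=F, D=F}.
          branch 2.2.2 (add B):
            ○ open, literals {A=F, B=T, D=F}.
1 branch closed, 7 open.
Each open branch fixes some atoms; the unmentioned ones are free. Counting distinct full assignments: branch {B=F} (A, C, D) contributes 8 new; branch {B=F, D=F} (A, C) contributes 0 new; branch {A=F, B=F} (C, D) contributes 0 new; branch {A=F, D=F} (B, C) contributes 2 new; branch {B=F, C=F, D=F} (A) contributes 0 new; branch {A=F, C=F, D=F} (B) contributes 0 new; branch {A=F, B=T, D=F} (C) contributes 0 new. Total: 10.

10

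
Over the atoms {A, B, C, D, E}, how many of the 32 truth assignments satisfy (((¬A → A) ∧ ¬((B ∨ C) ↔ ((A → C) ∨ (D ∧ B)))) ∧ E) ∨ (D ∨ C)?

Initial set: {((((¬A → A) ∧ ¬((B ∨ C) ↔ ((A → C) ∨ (D ∧ B)))) ∧ E) ∨ (D ∨ C))}.
((((¬A → A) ∧ ¬((B ∨ C) ↔ ((A → C) ∨ (D ∧ B)))) ∧ E) ∨ (D ∨ C)): β-rule — branch into (((¬A → A) ∧ ¬((B ∨ C) ↔ ((A → C) ∨ (D ∧ B)))) ∧ E)  //  (D ∨ C).
  branch 1 (add (((¬A → A) ∧ ¬((B ∨ C) ↔ ((A → C) ∨ (D ∧ B)))) ∧ E)):
    (((¬A → A) ∧ ¬((B ∨ C) ↔ ((A → C) ∨ (D ∧ B)))) ∧ E): α-rule — add ((¬A → A) ∧ ¬((B ∨ C) ↔ ((A → C) ∨ (D ∧ B)))), E.
    ((¬A → A) ∧ ¬((B ∨ C) ↔ ((A → C) ∨ (D ∧ B)))): α-rule — add (¬A → A), ¬((B ∨ C) ↔ ((A → C) ∨ (D ∧ B))).
    (¬A → A): β-rule — branch into ¬¬A  //  A.
      branch 1.1 (add ¬¬A):
        ¬((B ∨ C) ↔ ((A → C) ∨ (D ∧ B))): β-rule — branch into (B ∨ C), ¬((A → C) ∨ (D ∧ B))  //  ¬(B ∨ C), ((A → C) ∨ (D ∧ B)).
          branch 1.1.1 (add (B ∨ C), ¬((A → C) ∨ (D ∧ B))):
            ¬((A → C) ∨ (D ∧ B)): α-rule — add ¬(A → C), ¬(D ∧ B).
            ¬(A → C): α-rule — add A, ¬C.
            (B ∨ C): β-rule — branch into B  //  C.
              branch 1.1.1.1 (add B):
                ¬(D ∧ B): β-rule — branch into ¬D  //  ¬B.
                  branch 1.1.1.1.1 (add ¬D):
                    ○ open, literals {A=T, B=T, C=F, D=F, E=T}.
                  branch 1.1.1.1.2 (add ¬B):
                    × closes — contains both B and ¬B.
              branch 1.1.1.2 (add C):
                × closes — contains both C and ¬C.
          branch 1.1.2 (add ¬(B ∨ C), ((A → C) ∨ (D ∧ B))):
            ¬(B ∨ C): α-rule — add ¬B, ¬C.
            ((A → C) ∨ (D ∧ B)): β-rule — branch into (A → C)  //  (D ∧ B).
              branch 1.1.2.1 (add (A → C)):
                (A → C): β-rule — branch into ¬A  //  C.
                  branch 1.1.2.1.1 (add ¬A):
                    × closes — contains both A and ¬A.
                  branch 1.1.2.1.2 (add C):
                    × closes — contains both C and ¬C.
              branch 1.1.2.2 (add (D ∧ B)):
                (D ∧ B): α-rule — add D, B.
                × closes — contains both B and ¬B.
      branch 1.2 (add A):
        ¬((B ∨ C) ↔ ((A → C) ∨ (D ∧ B))): β-rule — branch into (B ∨ C), ¬((A → C) ∨ (D ∧ B))  //  ¬(B ∨ C), ((A → C) ∨ (D ∧ B)).
          branch 1.2.1 (add (B ∨ C), ¬((A → C) ∨ (D ∧ B))):
            ¬((A → C) ∨ (D ∧ B)): α-rule — add ¬(A → C), ¬(D ∧ B).
            ¬(A → C): α-rule — add A, ¬C.
            (B ∨ C): β-rule — branch into B  //  C.
              branch 1.2.1.1 (add B):
                ¬(D ∧ B): β-rule — branch into ¬D  //  ¬B.
                  branch 1.2.1.1.1 (add ¬D):
                    ○ open, literals {A=T, B=T, C=F, D=F, E=T}.
                  branch 1.2.1.1.2 (add ¬B):
                    × closes — contains both B and ¬B.
              branch 1.2.1.2 (add C):
                × closes — contains both C and ¬C.
          branch 1.2.2 (add ¬(B ∨ C), ((A → C) ∨ (D ∧ B))):
            ¬(B ∨ C): α-rule — add ¬B, ¬C.
            ((A → C) ∨ (D ∧ B)): β-rule — branch into (A → C)  //  (D ∧ B).
              branch 1.2.2.1 (add (A → C)):
                (A → C): β-rule — branch into ¬A  //  C.
                  branch 1.2.2.1.1 (add ¬A):
                    × closes — contains both A and ¬A.
                  branch 1.2.2.1.2 (add C):
                    × closes — contains both C and ¬C.
              branch 1.2.2.2 (add (D ∧ B)):
                (D ∧ B): α-rule — add D, B.
                × closes — contains both B and ¬B.
  branch 2 (add (D ∨ C)):
    (D ∨ C): β-rule — branch into D  //  C.
      branch 2.1 (add D):
        ○ open, literals {D=T}.
      branch 2.2 (add C):
        ○ open, literals {C=T}.
10 branches closed, 4 open.
Each open branch fixes some atoms; the unmentioned ones are free. Counting distinct full assignments: branch {A=T, B=T, C=F, D=F, E=T} (none free) contributes 1 new; branch {A=T, B=T, C=F, D=F, E=T} (none free) contributes 0 new; branch {D=T} (A, B, C, E) contributes 16 new; branch {C=T} (A, B, D, E) contributes 8 new. Total: 25.

25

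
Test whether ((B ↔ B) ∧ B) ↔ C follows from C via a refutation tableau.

No

Initial set: {T C; F (((B ↔ B) ∧ B) ↔ C)}.
F (((B ↔ B) ∧ B) ↔ C): β-rule — branch into T ((B ↔ B) ∧ B), F C  //  F ((B ↔ B) ∧ B), T C.
  branch 1 (add T ((B ↔ B) ∧ B), F C):
    × closes — contains both C and ¬C.
  branch 2 (add F ((B ↔ B) ∧ B), T C):
    F ((B ↔ B) ∧ B): β-rule — branch into F (B ↔ B)  //  F B.
      branch 2.1 (add F (B ↔ B)):
        F (B ↔ B): β-rule — branch into T B, F B  //  F B, T B.
          branch 2.1.1 (add T B, F B):
            × closes — contains both B and ¬B.
          branch 2.1.2 (add F B, T B):
            × closes — contains both B and ¬B.
      branch 2.2 (add F B):
        ○ open, literals {B=F, C=T}.
3 branches closed, 1 open.
An open branch gives a countermodel: B=F, C=T (unmentioned atoms arbitrary); the premises hold there but the conclusion fails.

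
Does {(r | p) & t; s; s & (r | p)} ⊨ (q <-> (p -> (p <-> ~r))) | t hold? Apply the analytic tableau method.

Initial set: {((r | p) & t); s; (s & (r | p)); ~((q <-> (p -> (p <-> ~r))) | t)}.
((r | p) & t): α-rule — add (r | p), t.
(s & (r | p)): α-rule — add s, (r | p).
~((q <-> (p -> (p <-> ~r))) | t): α-rule — add ~(q <-> (p -> (p <-> ~r))), ~t.
× closes — contains both t and ~t.
All 1 branch closes.
Every branch closed, so the premises entail the conclusion.

Yes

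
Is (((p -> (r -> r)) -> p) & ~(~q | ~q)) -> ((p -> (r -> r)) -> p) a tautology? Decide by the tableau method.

Valid

Assume the negation and expand:
Initial set: {F ((((p -> (r -> r)) -> p) & ~(~q | ~q)) -> ((p -> (r -> r)) -> p))}.
F ((((p -> (r -> r)) -> p) & ~(~q | ~q)) -> ((p -> (r -> r)) -> p)): α-rule — add T (((p -> (r -> r)) -> p) & ~(~q | ~q)), F ((p -> (r -> r)) -> p).
T (((p -> (r -> r)) -> p) & ~(~q | ~q)): α-rule — add T ((p -> (r -> r)) -> p), T ~(~q | ~q).
F ((p -> (r -> r)) -> p): α-rule — add T (p -> (r -> r)), F p.
T ~(~q | ~q): α-rule — add F ~q, F ~q.
T ((p -> (r -> r)) -> p): β-rule — branch into F (p -> (r -> r))  //  T p.
  branch 1 (add F (p -> (r -> r))):
    F (p -> (r -> r)): α-rule — add T p, F (r -> r).
    × closes — contains both p and ~p.
  branch 2 (add T p):
    × closes — contains both p and ~p.
All 2 branches close.
Every branch closed, so the negation is unsatisfiable and the formula is valid.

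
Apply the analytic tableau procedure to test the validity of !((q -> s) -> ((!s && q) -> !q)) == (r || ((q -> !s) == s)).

Assume the negation and expand:
Initial set: {!(!((q -> s) -> ((!s && q) -> !q)) == (r || ((q -> !s) == s)))}.
!(!((q -> s) -> ((!s && q) -> !q)) == (r || ((q -> !s) == s))): β-rule — branch into !((q -> s) -> ((!s && q) -> !q)), !(r || ((q -> !s) == s))  //  !!((q -> s) -> ((!s && q) -> !q)), (r || ((q -> !s) == s)).
  branch 1 (add !((q -> s) -> ((!s && q) -> !q)), !(r || ((q -> !s) == s))):
    !((q -> s) -> ((!s && q) -> !q)): α-rule — add (q -> s), !((!s && q) -> !q).
    !(r || ((q -> !s) == s)): α-rule — add !r, !((q -> !s) == s).
    !((!s && q) -> !q): α-rule — add (!s && q), !!q.
    (!s && q): α-rule — add !s, q.
    (q -> s): β-rule — branch into !q  //  s.
      branch 1.1 (add !q):
        × closes — contains both q and !q.
      branch 1.2 (add s):
        × closes — contains both s and !s.
  branch 2 (add !!((q -> s) -> ((!s && q) -> !q)), (r || ((q -> !s) == s))):
    !!((q -> s) -> ((!s && q) -> !q)): β-rule — branch into !(q -> s)  //  ((!s && q) -> !q).
      branch 2.1 (add !(q -> s)):
        !(q -> s): α-rule — add q, !s.
        (r || ((q -> !s) == s)): β-rule — branch into r  //  ((q -> !s) == s).
          branch 2.1.1 (add r):
            ○ open, literals {q=1, r=1, s=0}.
          branch 2.1.2 (add ((q -> !s) == s)):
            ((q -> !s) == s): β-rule — branch into (q -> !s), s  //  !(q -> !s), !s.
              branch 2.1.2.1 (add (q -> !s), s):
                × closes — contains both s and !s.
              branch 2.1.2.2 (add !(q -> !s), !s):
                !(q -> !s): α-rule — add q, !!s.
                × closes — contains both s and !s.
      branch 2.2 (add ((!s && q) -> !q)):
        (r || ((q -> !s) == s)): β-rule — branch into r  //  ((q -> !s) == s).
          branch 2.2.1 (add r):
            ((!s && q) -> !q): β-rule — branch into !(!s && q)  //  !q.
              branch 2.2.1.1 (add !(!s && q)):
                !(!s && q): β-rule — branch into !!s  //  !q.
                  branch 2.2.1.1.1 (add !!s):
                    ○ open, literals {r=1, s=1}.
                  branch 2.2.1.1.2 (add !q):
                    ○ open, literals {q=0, r=1}.
              branch 2.2.1.2 (add !q):
                ○ open, literals {q=0, r=1}.
          branch 2.2.2 (add ((q -> !s) == s)):
            ((!s && q) -> !q): β-rule — branch into !(!s && q)  //  !q.
              branch 2.2.2.1 (add !(!s && q)):
                ((q -> !s) == s): β-rule — branch into (q -> !s), s  //  !(q -> !s), !s.
                  branch 2.2.2.1.1 (add (q -> !s), s):
                    !(!s && q): β-rule — branch into !!s  //  !q.
                      branch 2.2.2.1.1.1 (add !!s):
                        (q -> !s): β-rule — branch into !q  //  !s.
                          branch 2.2.2.1.1.1.1 (add !q):
                            ○ open, literals {q=0, s=1}.
                          branch 2.2.2.1.1.1.2 (add !s):
                            × closes — contains both s and !s.
                      branch 2.2.2.1.1.2 (add !q):
                        (q -> !s): β-rule — branch into !q  //  !s.
                          branch 2.2.2.1.1.2.1 (add !q):
                            ○ open, literals {q=0, s=1}.
                          branch 2.2.2.1.1.2.2 (add !s):
                            × closes — contains both s and !s.
                  branch 2.2.2.1.2 (add !(q -> !s), !s):
                    !(q -> !s): α-rule — add q, !!s.
                    × closes — contains both s and !s.
              branch 2.2.2.2 (add !q):
                ((q -> !s) == s): β-rule — branch into (q -> !s), s  //  !(q -> !s), !s.
                  branch 2.2.2.2.1 (add (q -> !s), s):
                    (q -> !s): β-rule — branch into !q  //  !s.
                      branch 2.2.2.2.1.1 (add !q):
                        ○ open, literals {q=0, s=1}.
                      branch 2.2.2.2.1.2 (add !s):
                        × closes — contains both s and !s.
                  branch 2.2.2.2.2 (add !(q -> !s), !s):
                    !(q -> !s): α-rule — add q, !!s.
                    × closes — contains both q and !q.
9 branches closed, 7 open.
An open branch gives a countermodel: q=1, r=1, s=0 (unmentioned atoms arbitrary); under it the original formula is false.

Not valid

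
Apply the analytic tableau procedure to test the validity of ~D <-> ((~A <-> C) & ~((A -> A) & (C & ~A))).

Assume the negation and expand:
Initial set: {F (~D <-> ((~A <-> C) & ~((A -> A) & (C & ~A))))}.
F (~D <-> ((~A <-> C) & ~((A -> A) & (C & ~A)))): β-rule — branch into T ~D, F ((~A <-> C) & ~((A -> A) & (C & ~A)))  //  F ~D, T ((~A <-> C) & ~((A -> A) & (C & ~A))).
  branch 1 (add T ~D, F ((~A <-> C) & ~((A -> A) & (C & ~A)))):
    F ((~A <-> C) & ~((A -> A) & (C & ~A))): β-rule — branch into F (~A <-> C)  //  F ~((A -> A) & (C & ~A)).
      branch 1.1 (add F (~A <-> C)):
        F (~A <-> C): β-rule — branch into T ~A, F C  //  F ~A, T C.
          branch 1.1.1 (add T ~A, F C):
            ○ open, literals {A=F, C=F, D=F}.
          branch 1.1.2 (add F ~A, T C):
            ○ open, literals {A=T, C=T, D=F}.
      branch 1.2 (add F ~((A -> A) & (C & ~A))):
        F ~((A -> A) & (C & ~A)): α-rule — add T (A -> A), T (C & ~A).
        T (C & ~A): α-rule — add T C, T ~A.
        T (A -> A): β-rule — branch into F A  //  T A.
          branch 1.2.1 (add F A):
            ○ open, literals {A=F, C=T, D=F}.
          branch 1.2.2 (add T A):
            × closes — contains both A and ~A.
  branch 2 (add F ~D, T ((~A <-> C) & ~((A -> A) & (C & ~A)))):
    T ((~A <-> C) & ~((A -> A) & (C & ~A))): α-rule — add T (~A <-> C), T ~((A -> A) & (C & ~A)).
    T (~A <-> C): β-rule — branch into T ~A, T C  //  F ~A, F C.
      branch 2.1 (add T ~A, T C):
        T ~((A -> A) & (C & ~A)): β-rule — branch into F (A -> A)  //  F (C & ~A).
          branch 2.1.1 (add F (A -> A)):
            F (A -> A): α-rule — add T A, F A.
            × closes — contains both A and ~A.
          branch 2.1.2 (add F (C & ~A)):
            F (C & ~A): β-rule — branch into F C  //  F ~A.
              branch 2.1.2.1 (add F C):
                × closes — contains both C and ~C.
              branch 2.1.2.2 (add F ~A):
                × closes — contains both A and ~A.
      branch 2.2 (add F ~A, F C):
        T ~((A -> A) & (C & ~A)): β-rule — branch into F (A -> A)  //  F (C & ~A).
          branch 2.2.1 (add F (A -> A)):
            F (A -> A): α-rule — add T A, F A.
            × closes — contains both A and ~A.
          branch 2.2.2 (add F (C & ~A)):
            F (C & ~A): β-rule — branch into F C  //  F ~A.
              branch 2.2.2.1 (add F C):
                ○ open, literals {A=T, C=F, D=T}.
              branch 2.2.2.2 (add F ~A):
                ○ open, literals {A=T, C=F, D=T}.
5 branches closed, 5 open.
An open branch gives a countermodel: A=F, C=F, D=F (unmentioned atoms arbitrary); under it the original formula is false.

Not valid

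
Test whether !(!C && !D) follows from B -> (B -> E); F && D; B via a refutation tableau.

Initial set: {T (B -> (B -> E)); T (F && D); T B; F !(!C && !D)}.
T (F && D): α-rule — add T F, T D.
F !(!C && !D): α-rule — add T !C, T !D.
× closes — contains both D and !D.
All 1 branch closes.
Every branch closed, so the premises entail the conclusion.

Yes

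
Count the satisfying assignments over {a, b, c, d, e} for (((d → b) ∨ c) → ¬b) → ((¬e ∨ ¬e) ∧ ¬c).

Initial set: {((((d → b) ∨ c) → ¬b) → ((¬e ∨ ¬e) ∧ ¬c))}.
((((d → b) ∨ c) → ¬b) → ((¬e ∨ ¬e) ∧ ¬c)): β-rule — branch into ¬(((d → b) ∨ c) → ¬b)  //  ((¬e ∨ ¬e) ∧ ¬c).
  branch 1 (add ¬(((d → b) ∨ c) → ¬b)):
    ¬(((d → b) ∨ c) → ¬b): α-rule — add ((d → b) ∨ c), ¬¬b.
    ((d → b) ∨ c): β-rule — branch into (d → b)  //  c.
      branch 1.1 (add (d → b)):
        (d → b): β-rule — branch into ¬d  //  b.
          branch 1.1.1 (add ¬d):
            ○ open, literals {b=true, d=false}.
          branch 1.1.2 (add b):
            ○ open, literals {b=true}.
      branch 1.2 (add c):
        ○ open, literals {b=true, c=true}.
  branch 2 (add ((¬e ∨ ¬e) ∧ ¬c)):
    ((¬e ∨ ¬e) ∧ ¬c): α-rule — add (¬e ∨ ¬e), ¬c.
    (¬e ∨ ¬e): β-rule — branch into ¬e  //  ¬e.
      branch 2.1 (add ¬e):
        ○ open, literals {c=false, e=false}.
      branch 2.2 (add ¬e):
        ○ open, literals {c=false, e=false}.
0 branches closed, 5 open.
Each open branch fixes some atoms; the unmentioned ones are free. Counting distinct full assignments: branch {b=true, d=false} (a, c, e) contributes 8 new; branch {b=true} (a, c, d, e) contributes 8 new; branch {b=true, c=true} (a, d, e) contributes 0 new; branch {c=false, e=false} (a, b, d) contributes 4 new; branch {c=false, e=false} (a, b, d) contributes 0 new. Total: 20.

20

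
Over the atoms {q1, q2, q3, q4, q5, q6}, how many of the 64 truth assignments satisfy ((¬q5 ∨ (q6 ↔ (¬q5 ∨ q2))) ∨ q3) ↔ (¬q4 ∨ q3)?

Initial set: {(((¬q5 ∨ (q6 ↔ (¬q5 ∨ q2))) ∨ q3) ↔ (¬q4 ∨ q3))}.
(((¬q5 ∨ (q6 ↔ (¬q5 ∨ q2))) ∨ q3) ↔ (¬q4 ∨ q3)): β-rule — branch into ((¬q5 ∨ (q6 ↔ (¬q5 ∨ q2))) ∨ q3), (¬q4 ∨ q3)  //  ¬((¬q5 ∨ (q6 ↔ (¬q5 ∨ q2))) ∨ q3), ¬(¬q4 ∨ q3).
  branch 1 (add ((¬q5 ∨ (q6 ↔ (¬q5 ∨ q2))) ∨ q3), (¬q4 ∨ q3)):
    ((¬q5 ∨ (q6 ↔ (¬q5 ∨ q2))) ∨ q3): β-rule — branch into (¬q5 ∨ (q6 ↔ (¬q5 ∨ q2)))  //  q3.
      branch 1.1 (add (¬q5 ∨ (q6 ↔ (¬q5 ∨ q2)))):
        (¬q4 ∨ q3): β-rule — branch into ¬q4  //  q3.
          branch 1.1.1 (add ¬q4):
            (¬q5 ∨ (q6 ↔ (¬q5 ∨ q2))): β-rule — branch into ¬q5  //  (q6 ↔ (¬q5 ∨ q2)).
              branch 1.1.1.1 (add ¬q5):
                ○ open, literals {q4=F, q5=F}.
              branch 1.1.1.2 (add (q6 ↔ (¬q5 ∨ q2))):
                (q6 ↔ (¬q5 ∨ q2)): β-rule — branch into q6, (¬q5 ∨ q2)  //  ¬q6, ¬(¬q5 ∨ q2).
                  branch 1.1.1.2.1 (add q6, (¬q5 ∨ q2)):
                    (¬q5 ∨ q2): β-rule — branch into ¬q5  //  q2.
                      branch 1.1.1.2.1.1 (add ¬q5):
                        ○ open, literals {q4=F, q5=F, q6=T}.
                      branch 1.1.1.2.1.2 (add q2):
                        ○ open, literals {q2=T, q4=F, q6=T}.
                  branch 1.1.1.2.2 (add ¬q6, ¬(¬q5 ∨ q2)):
                    ¬(¬q5 ∨ q2): α-rule — add ¬¬q5, ¬q2.
                    ○ open, literals {q2=F, q4=F, q5=T, q6=F}.
          branch 1.1.2 (add q3):
            (¬q5 ∨ (q6 ↔ (¬q5 ∨ q2))): β-rule — branch into ¬q5  //  (q6 ↔ (¬q5 ∨ q2)).
              branch 1.1.2.1 (add ¬q5):
                ○ open, literals {q3=T, q5=F}.
              branch 1.1.2.2 (add (q6 ↔ (¬q5 ∨ q2))):
                (q6 ↔ (¬q5 ∨ q2)): β-rule — branch into q6, (¬q5 ∨ q2)  //  ¬q6, ¬(¬q5 ∨ q2).
                  branch 1.1.2.2.1 (add q6, (¬q5 ∨ q2)):
                    (¬q5 ∨ q2): β-rule — branch into ¬q5  //  q2.
                      branch 1.1.2.2.1.1 (add ¬q5):
                        ○ open, literals {q3=T, q5=F, q6=T}.
                      branch 1.1.2.2.1.2 (add q2):
                        ○ open, literals {q2=T, q3=T, q6=T}.
                  branch 1.1.2.2.2 (add ¬q6, ¬(¬q5 ∨ q2)):
                    ¬(¬q5 ∨ q2): α-rule — add ¬¬q5, ¬q2.
                    ○ open, literals {q2=F, q3=T, q5=T, q6=F}.
      branch 1.2 (add q3):
        (¬q4 ∨ q3): β-rule — branch into ¬q4  //  q3.
          branch 1.2.1 (add ¬q4):
            ○ open, literals {q3=T, q4=F}.
          branch 1.2.2 (add q3):
            ○ open, literals {q3=T}.
  branch 2 (add ¬((¬q5 ∨ (q6 ↔ (¬q5 ∨ q2))) ∨ q3), ¬(¬q4 ∨ q3)):
    ¬((¬q5 ∨ (q6 ↔ (¬q5 ∨ q2))) ∨ q3): α-rule — add ¬(¬q5 ∨ (q6 ↔ (¬q5 ∨ q2))), ¬q3.
    ¬(¬q4 ∨ q3): α-rule — add ¬¬q4, ¬q3.
    ¬(¬q5 ∨ (q6 ↔ (¬q5 ∨ q2))): α-rule — add ¬¬q5, ¬(q6 ↔ (¬q5 ∨ q2)).
    ¬(q6 ↔ (¬q5 ∨ q2)): β-rule — branch into q6, ¬(¬q5 ∨ q2)  //  ¬q6, (¬q5 ∨ q2).
      branch 2.1 (add q6, ¬(¬q5 ∨ q2)):
        ¬(¬q5 ∨ q2): α-rule — add ¬¬q5, ¬q2.
        ○ open, literals {q2=F, q3=F, q4=T, q5=T, q6=T}.
      branch 2.2 (add ¬q6, (¬q5 ∨ q2)):
        (¬q5 ∨ q2): β-rule — branch into ¬q5  //  q2.
          branch 2.2.1 (add ¬q5):
            × closes — contains both q5 and ¬q5.
          branch 2.2.2 (add q2):
            ○ open, literals {q2=T, q3=F, q4=T, q5=T, q6=F}.
1 branch closed, 12 open.
Each open branch fixes some atoms; the unmentioned ones are free. Counting distinct full assignments: branch {q4=F, q5=F} (q1, q2, q3, q6) contributes 16 new; branch {q4=F, q5=F, q6=T} (q1, q2, q3) contributes 0 new; branch {q2=T, q4=F, q6=T} (q1, q3, q5) contributes 4 new; branch {q2=F, q4=F, q5=T, q6=F} (q1, q3) contributes 4 new; branch {q3=T, q5=F} (q1, q2, q4, q6) contributes 8 new; branch {q3=T, q5=F, q6=T} (q1, q2, q4) contributes 0 new; branch {q2=T, q3=T, q6=T} (q1, q4, q5) contributes 2 new; branch {q2=F, q3=T, q5=T, q6=F} (q1, q4) contributes 2 new; branch {q3=T, q4=F} (q1, q2, q5, q6) contributes 4 new; branch {q3=T} (q1, q2, q4, q5, q6) contributes 4 new; branch {q2=F, q3=F, q4=T, q5=T, q6=T} (q1) contributes 2 new; branch {q2=T, q3=F, q4=T, q5=T, q6=F} (q1) contributes 2 new. Total: 48.

48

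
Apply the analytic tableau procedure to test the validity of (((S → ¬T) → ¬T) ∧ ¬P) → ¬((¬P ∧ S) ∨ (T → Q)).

Assume the negation and expand:
Initial set: {F ((((S → ¬T) → ¬T) ∧ ¬P) → ¬((¬P ∧ S) ∨ (T → Q)))}.
F ((((S → ¬T) → ¬T) ∧ ¬P) → ¬((¬P ∧ S) ∨ (T → Q))): α-rule — add T (((S → ¬T) → ¬T) ∧ ¬P), F ¬((¬P ∧ S) ∨ (T → Q)).
T (((S → ¬T) → ¬T) ∧ ¬P): α-rule — add T ((S → ¬T) → ¬T), T ¬P.
F ¬((¬P ∧ S) ∨ (T → Q)): β-rule — branch into T (¬P ∧ S)  //  T (T → Q).
  branch 1 (add T (¬P ∧ S)):
    T (¬P ∧ S): α-rule — add T ¬P, T S.
    T ((S → ¬T) → ¬T): β-rule — branch into F (S → ¬T)  //  T ¬T.
      branch 1.1 (add F (S → ¬T)):
        F (S → ¬T): α-rule — add T S, F ¬T.
        ○ open, literals {P=0, S=1, T=1}.
      branch 1.2 (add T ¬T):
        ○ open, literals {P=0, S=1, T=0}.
  branch 2 (add T (T → Q)):
    T ((S → ¬T) → ¬T): β-rule — branch into F (S → ¬T)  //  T ¬T.
      branch 2.1 (add F (S → ¬T)):
        F (S → ¬T): α-rule — add T S, F ¬T.
        T (T → Q): β-rule — branch into F T  //  T Q.
          branch 2.1.1 (add F T):
            × closes — contains both T and ¬T.
          branch 2.1.2 (add T Q):
            ○ open, literals {P=0, Q=1, S=1, T=1}.
      branch 2.2 (add T ¬T):
        T (T → Q): β-rule — branch into F T  //  T Q.
          branch 2.2.1 (add F T):
            ○ open, literals {P=0, T=0}.
          branch 2.2.2 (add T Q):
            ○ open, literals {P=0, Q=1, T=0}.
1 branch closed, 5 open.
An open branch gives a countermodel: P=0, S=1, T=1 (unmentioned atoms arbitrary); under it the original formula is false.

Not valid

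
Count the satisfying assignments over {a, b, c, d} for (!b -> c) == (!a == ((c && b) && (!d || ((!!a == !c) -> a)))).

Initial set: {((!b -> c) == (!a == ((c && b) && (!d || ((!!a == !c) -> a)))))}.
((!b -> c) == (!a == ((c && b) && (!d || ((!!a == !c) -> a))))): β-rule — branch into (!b -> c), (!a == ((c && b) && (!d || ((!!a == !c) -> a))))  //  !(!b -> c), !(!a == ((c && b) && (!d || ((!!a == !c) -> a)))).
  branch 1 (add (!b -> c), (!a == ((c && b) && (!d || ((!!a == !c) -> a))))):
    (!b -> c): β-rule — branch into !!b  //  c.
      branch 1.1 (add !!b):
        (!a == ((c && b) && (!d || ((!!a == !c) -> a)))): β-rule — branch into !a, ((c && b) && (!d || ((!!a == !c) -> a)))  //  !!a, !((c && b) && (!d || ((!!a == !c) -> a))).
          branch 1.1.1 (add !a, ((c && b) && (!d || ((!!a == !c) -> a)))):
            ((c && b) && (!d || ((!!a == !c) -> a))): α-rule — add (c && b), (!d || ((!!a == !c) -> a)).
            (c && b): α-rule — add c, b.
            (!d || ((!!a == !c) -> a)): β-rule — branch into !d  //  ((!!a == !c) -> a).
              branch 1.1.1.1 (add !d):
                ○ open, literals {a=F, b=T, c=T, d=F}.
              branch 1.1.1.2 (add ((!!a == !c) -> a)):
                ((!!a == !c) -> a): β-rule — branch into !(!!a == !c)  //  a.
                  branch 1.1.1.2.1 (add !(!!a == !c)):
                    !(!!a == !c): β-rule — branch into !!a, !!c  //  !!!a, !c.
                      branch 1.1.1.2.1.1 (add !!a, !!c):
                        !!a: drop double negation, giving a.
                        × closes — contains both a and !a.
                      branch 1.1.1.2.1.2 (add !!!a, !c):
                        × closes — contains both c and !c.
                  branch 1.1.1.2.2 (add a):
                    × closes — contains both a and !a.
          branch 1.1.2 (add !!a, !((c && b) && (!d || ((!!a == !c) -> a)))):
            !((c && b) && (!d || ((!!a == !c) -> a))): β-rule — branch into !(c && b)  //  !(!d || ((!!a == !c) -> a)).
              branch 1.1.2.1 (add !(c && b)):
                !(c && b): β-rule — branch into !c  //  !b.
                  branch 1.1.2.1.1 (add !c):
                    ○ open, literals {a=T, b=T, c=F}.
                  branch 1.1.2.1.2 (add !b):
                    × closes — contains both b and !b.
              branch 1.1.2.2 (add !(!d || ((!!a == !c) -> a))):
                !(!d || ((!!a == !c) -> a)): α-rule — add !!d, !((!!a == !c) -> a).
                !((!!a == !c) -> a): α-rule — add (!!a == !c), !a.
                × closes — contains both a and !a.
      branch 1.2 (add c):
        (!a == ((c && b) && (!d || ((!!a == !c) -> a)))): β-rule — branch into !a, ((c && b) && (!d || ((!!a == !c) -> a)))  //  !!a, !((c && b) && (!d || ((!!a == !c) -> a))).
          branch 1.2.1 (add !a, ((c && b) && (!d || ((!!a == !c) -> a)))):
            ((c && b) && (!d || ((!!a == !c) -> a))): α-rule — add (c && b), (!d || ((!!a == !c) -> a)).
            (c && b): α-rule — add c, b.
            (!d || ((!!a == !c) -> a)): β-rule — branch into !d  //  ((!!a == !c) -> a).
              branch 1.2.1.1 (add !d):
                ○ open, literals {a=F, b=T, c=T, d=F}.
              branch 1.2.1.2 (add ((!!a == !c) -> a)):
                ((!!a == !c) -> a): β-rule — branch into !(!!a == !c)  //  a.
                  branch 1.2.1.2.1 (add !(!!a == !c)):
                    !(!!a == !c): β-rule — branch into !!a, !!c  //  !!!a, !c.
                      branch 1.2.1.2.1.1 (add !!a, !!c):
                        !!a: drop double negation, giving a.
                        × closes — contains both a and !a.
                      branch 1.2.1.2.1.2 (add !!!a, !c):
                        × closes — contains both c and !c.
                  branch 1.2.1.2.2 (add a):
                    × closes — contains both a and !a.
          branch 1.2.2 (add !!a, !((c && b) && (!d || ((!!a == !c) -> a)))):
            !((c && b) && (!d || ((!!a == !c) -> a))): β-rule — branch into !(c && b)  //  !(!d || ((!!a == !c) -> a)).
              branch 1.2.2.1 (add !(c && b)):
                !(c && b): β-rule — branch into !c  //  !b.
                  branch 1.2.2.1.1 (add !c):
                    × closes — contains both c and !c.
                  branch 1.2.2.1.2 (add !b):
                    ○ open, literals {a=T, b=F, c=T}.
              branch 1.2.2.2 (add !(!d || ((!!a == !c) -> a))):
                !(!d || ((!!a == !c) -> a)): α-rule — add !!d, !((!!a == !c) -> a).
                !((!!a == !c) -> a): α-rule — add (!!a == !c), !a.
                × closes — contains both a and !a.
  branch 2 (add !(!b -> c), !(!a == ((c && b) && (!d || ((!!a == !c) -> a))))):
    !(!b -> c): α-rule — add !b, !c.
    !(!a == ((c && b) && (!d || ((!!a == !c) -> a)))): β-rule — branch into !a, !((c && b) && (!d || ((!!a == !c) -> a)))  //  !!a, ((c && b) && (!d || ((!!a == !c) -> a))).
      branch 2.1 (add !a, !((c && b) && (!d || ((!!a == !c) -> a)))):
        !((c && b) && (!d || ((!!a == !c) -> a))): β-rule — branch into !(c && b)  //  !(!d || ((!!a == !c) -> a)).
          branch 2.1.1 (add !(c && b)):
            !(c && b): β-rule — branch into !c  //  !b.
              branch 2.1.1.1 (add !c):
                ○ open, literals {a=F, b=F, c=F}.
              branch 2.1.1.2 (add !b):
                ○ open, literals {a=F, b=F, c=F}.
          branch 2.1.2 (add !(!d || ((!!a == !c) -> a))):
            !(!d || ((!!a == !c) -> a)): α-rule — add !!d, !((!!a == !c) -> a).
            !((!!a == !c) -> a): α-rule — add (!!a == !c), !a.
            (!!a == !c): β-rule — branch into !!a, !c  //  !!!a, !!c.
              branch 2.1.2.1 (add !!a, !c):
                !!a: drop double negation, giving a.
                × closes — contains both a and !a.
              branch 2.1.2.2 (add !!!a, !!c):
                × closes — contains both c and !c.
      branch 2.2 (add !!a, ((c && b) && (!d || ((!!a == !c) -> a)))):
        ((c && b) && (!d || ((!!a == !c) -> a))): α-rule — add (c && b), (!d || ((!!a == !c) -> a)).
        (c && b): α-rule — add c, b.
        × closes — contains both c and !c.
13 branches closed, 6 open.
Each open branch fixes some atoms; the unmentioned ones are free. Counting distinct full assignments: branch {a=F, b=T, c=T, d=F} (none free) contributes 1 new; branch {a=T, b=T, c=F} (d) contributes 2 new; branch {a=F, b=T, c=T, d=F} (none free) contributes 0 new; branch {a=T, b=F, c=T} (d) contributes 2 new; branch {a=F, b=F, c=F} (d) contributes 2 new; branch {a=F, b=F, c=F} (d) contributes 0 new. Total: 7.

7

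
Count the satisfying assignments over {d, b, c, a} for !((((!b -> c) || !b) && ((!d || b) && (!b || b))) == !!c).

Initial set: {!((((!b -> c) || !b) && ((!d || b) && (!b || b))) == !!c)}.
!((((!b -> c) || !b) && ((!d || b) && (!b || b))) == !!c): β-rule — branch into (((!b -> c) || !b) && ((!d || b) && (!b || b))), !!!c  //  !(((!b -> c) || !b) && ((!d || b) && (!b || b))), !!c.
  branch 1 (add (((!b -> c) || !b) && ((!d || b) && (!b || b))), !!!c):
    (((!b -> c) || !b) && ((!d || b) && (!b || b))): α-rule — add ((!b -> c) || !b), ((!d || b) && (!b || b)).
    !!!c: drop double negation, giving !c.
    ((!d || b) && (!b || b)): α-rule — add (!d || b), (!b || b).
    ((!b -> c) || !b): β-rule — branch into (!b -> c)  //  !b.
      branch 1.1 (add (!b -> c)):
        (!d || b): β-rule — branch into !d  //  b.
          branch 1.1.1 (add !d):
            (!b || b): β-rule — branch into !b  //  b.
              branch 1.1.1.1 (add !b):
                (!b -> c): β-rule — branch into !!b  //  c.
                  branch 1.1.1.1.1 (add !!b):
                    × closes — contains both b and !b.
                  branch 1.1.1.1.2 (add c):
                    × closes — contains both c and !c.
              branch 1.1.1.2 (add b):
                (!b -> c): β-rule — branch into !!b  //  c.
                  branch 1.1.1.2.1 (add !!b):
                    ○ open, literals {b=1, c=0, d=0}.
                  branch 1.1.1.2.2 (add c):
                    × closes — contains both c and !c.
          branch 1.1.2 (add b):
            (!b || b): β-rule — branch into !b  //  b.
              branch 1.1.2.1 (add !b):
                × closes — contains both b and !b.
              branch 1.1.2.2 (add b):
                (!b -> c): β-rule — branch into !!b  //  c.
                  branch 1.1.2.2.1 (add !!b):
                    ○ open, literals {b=1, c=0}.
                  branch 1.1.2.2.2 (add c):
                    × closes — contains both c and !c.
      branch 1.2 (add !b):
        (!d || b): β-rule — branch into !d  //  b.
          branch 1.2.1 (add !d):
            (!b || b): β-rule — branch into !b  //  b.
              branch 1.2.1.1 (add !b):
                ○ open, literals {b=0, c=0, d=0}.
              branch 1.2.1.2 (add b):
                × closes — contains both b and !b.
          branch 1.2.2 (add b):
            × closes — contains both b and !b.
  branch 2 (add !(((!b -> c) || !b) && ((!d || b) && (!b || b))), !!c):
    !!c: drop double negation, giving c.
    !(((!b -> c) || !b) && ((!d || b) && (!b || b))): β-rule — branch into !((!b -> c) || !b)  //  !((!d || b) && (!b || b)).
      branch 2.1 (add !((!b -> c) || !b)):
        !((!b -> c) || !b): α-rule — add !(!b -> c), !!b.
        !(!b -> c): α-rule — add !b, !c.
        × closes — contains both b and !b.
      branch 2.2 (add !((!d || b) && (!b || b))):
        !((!d || b) && (!b || b)): β-rule — branch into !(!d || b)  //  !(!b || b).
          branch 2.2.1 (add !(!d || b)):
            !(!d || b): α-rule — add !!d, !b.
            ○ open, literals {b=0, c=1, d=1}.
          branch 2.2.2 (add !(!b || b)):
            !(!b || b): α-rule — add !!b, !b.
            × closes — contains both b and !b.
9 branches closed, 4 open.
Each open branch fixes some atoms; the unmentioned ones are free. Counting distinct full assignments: branch {b=1, c=0, d=0} (a) contributes 2 new; branch {b=1, c=0} (d, a) contributes 2 new; branch {b=0, c=0, d=0} (a) contributes 2 new; branch {b=0, c=1, d=1} (a) contributes 2 new. Total: 8.

8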